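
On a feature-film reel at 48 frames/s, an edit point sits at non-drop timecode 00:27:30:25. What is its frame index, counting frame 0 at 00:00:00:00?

79225

Total seconds to the label: (0 × 3600 + 27 × 60 + 30) = 1650.
Frame index = 1650 × 48 + 25 = 79225.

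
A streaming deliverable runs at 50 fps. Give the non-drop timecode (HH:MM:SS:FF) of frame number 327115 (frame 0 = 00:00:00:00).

01:49:02:15

327115 ÷ 50 = 6542 full seconds, remainder 15 frames.
6542 s = 1 h 49 min 2 s.
Timecode: 01:49:02:15.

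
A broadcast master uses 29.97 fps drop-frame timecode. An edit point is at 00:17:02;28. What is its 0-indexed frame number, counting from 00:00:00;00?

30656

Complete 10-minute blocks: 1, each 17982 frames → 17982.
Remaining 7 whole minutes in the current block: 1800 + 6 × 1798 = 12588 frames.
Within the current minute: 2 × 30 + 28 − 2 = 86 (labels ;00/;01 skipped at this minute). Total = 17982 + 12588 + 86 = 30656.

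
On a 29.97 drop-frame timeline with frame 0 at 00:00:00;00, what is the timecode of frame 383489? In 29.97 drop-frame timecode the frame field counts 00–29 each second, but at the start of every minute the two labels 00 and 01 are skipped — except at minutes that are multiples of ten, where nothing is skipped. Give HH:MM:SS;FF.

03:33:15;23

Each 10-minute DF block holds 10 × 60 × 30 − 9 × 2 = 17982 frames. 383489 ÷ 17982 → 21 full blocks, remainder 5867.
Within the partial block the first minute is 1800 frames and each further minute 1798, so 3 further minute boundaries passed. Total skipped labels = 18 × 21 + 2 × 3 = 384.
Non-drop label index = 383489 + 384 = 383873; at 30 labels/s that is 03:33:15:23, i.e. DF 03:33:15;23.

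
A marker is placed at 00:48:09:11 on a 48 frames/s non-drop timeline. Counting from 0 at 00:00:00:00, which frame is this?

frame 138683

Total seconds to the label: (0 × 3600 + 48 × 60 + 9) = 2889.
Frame index = 2889 × 48 + 11 = 138683.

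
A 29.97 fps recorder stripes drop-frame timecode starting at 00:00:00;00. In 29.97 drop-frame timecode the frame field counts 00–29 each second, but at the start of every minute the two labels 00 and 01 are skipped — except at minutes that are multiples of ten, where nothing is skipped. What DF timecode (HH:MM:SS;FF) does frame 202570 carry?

01:52:39;02

Ten DF minutes hold 17982 frames, so frame 202570 lies in block 11 (frames 197802–215783) with 4768 frames into that block.
The block's first minute is 1800 frames and the rest 1798 each; 4768 frames reaches minute 2, so 11 × 18 + 2 × 2 = 202 labels have been skipped so far.
Adding those back, label number 202570 + 202 = 202772 at 30 labels/s is 6759 s + 2 f = 1 h 52 min 39 s frame 2, i.e. 01:52:39;02.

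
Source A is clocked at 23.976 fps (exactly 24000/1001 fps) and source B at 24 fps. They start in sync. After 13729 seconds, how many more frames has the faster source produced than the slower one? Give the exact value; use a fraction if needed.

A emits 24000/1001 × 13729 = 329496000/1001 frames; B emits 24 × 13729 = 329496.
Difference = 329496/1001 frames (≈ 329.1668); B is ahead of A.

329496/1001 frames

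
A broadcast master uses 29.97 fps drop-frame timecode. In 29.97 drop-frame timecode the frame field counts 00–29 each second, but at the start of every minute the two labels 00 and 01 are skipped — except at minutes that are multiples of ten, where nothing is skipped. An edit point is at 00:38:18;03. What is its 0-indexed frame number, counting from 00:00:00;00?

68873

Complete 10-minute blocks: 3, each 17982 frames → 53946.
Remaining 8 whole minutes in the current block: 1800 + 7 × 1798 = 14386 frames.
Within the current minute: 18 × 30 + 3 − 2 = 541 (labels ;00/;01 skipped at this minute). Total = 53946 + 14386 + 541 = 68873.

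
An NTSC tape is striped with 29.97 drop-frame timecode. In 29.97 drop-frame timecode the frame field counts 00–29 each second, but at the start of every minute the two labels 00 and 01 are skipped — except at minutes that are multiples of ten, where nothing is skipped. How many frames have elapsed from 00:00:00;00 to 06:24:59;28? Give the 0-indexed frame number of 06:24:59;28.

692306

As if non-drop at 30 labels/s: (6 × 3600 + 24 × 60 + 59) × 30 + 28 = 692998.
Minute boundaries passed: 384; those not divisible by 10: 384 − 38 = 346; dropped labels = 2 × 346 = 692.
Actual frame index = 692998 − 692 = 692306.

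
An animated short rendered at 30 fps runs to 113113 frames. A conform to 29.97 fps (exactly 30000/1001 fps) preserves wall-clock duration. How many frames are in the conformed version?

Target frames = source frames × (target rate / source rate) = 113113 × (30000/1001)/(30) = 113113 × 1000/1001 = 113000.

113000 frames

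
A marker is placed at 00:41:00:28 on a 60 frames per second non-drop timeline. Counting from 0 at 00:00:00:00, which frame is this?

frame 147628

Total seconds to the label: (0 × 3600 + 41 × 60 + 0) = 2460.
Frame index = 2460 × 60 + 28 = 147628.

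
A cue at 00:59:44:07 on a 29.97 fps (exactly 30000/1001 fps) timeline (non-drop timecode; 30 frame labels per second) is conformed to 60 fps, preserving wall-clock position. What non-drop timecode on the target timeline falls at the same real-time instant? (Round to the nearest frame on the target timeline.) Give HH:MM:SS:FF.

Source frame index: (0×3600 + 59×60 + 44) × 30 + 7 = 107527.
Real time: 107527 / (30000/1001) = 107634527/30000 s.
Target frame: (107634527/30000) × (60) = 107634527/500 ≈ 215269.054 → 215269.
At 60 labels/s: frame 215269 → 00:59:47:49.

00:59:47:49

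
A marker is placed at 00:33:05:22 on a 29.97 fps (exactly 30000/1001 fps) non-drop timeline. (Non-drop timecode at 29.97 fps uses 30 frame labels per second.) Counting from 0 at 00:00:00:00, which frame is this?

frame 59572

Total seconds to the label: (0 × 3600 + 33 × 60 + 5) = 1985.
Frame index = 1985 × 30 + 22 = 59572.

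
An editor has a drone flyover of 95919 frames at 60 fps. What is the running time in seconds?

1598.65 seconds

Running time = 95919 / (60) = 1598.65 s.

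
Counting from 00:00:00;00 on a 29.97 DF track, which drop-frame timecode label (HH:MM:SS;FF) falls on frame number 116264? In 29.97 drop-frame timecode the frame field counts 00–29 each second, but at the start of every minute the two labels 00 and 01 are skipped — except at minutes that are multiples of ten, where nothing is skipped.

Each 10-minute DF block holds 10 × 60 × 30 − 9 × 2 = 17982 frames. 116264 ÷ 17982 → 6 full blocks, remainder 8372.
Within the partial block the first minute is 1800 frames and each further minute 1798, so 4 further minute boundaries passed. Total skipped labels = 18 × 6 + 2 × 4 = 116.
Non-drop label index = 116264 + 116 = 116380; at 30 labels/s that is 01:04:39:10, i.e. DF 01:04:39;10.

01:04:39;10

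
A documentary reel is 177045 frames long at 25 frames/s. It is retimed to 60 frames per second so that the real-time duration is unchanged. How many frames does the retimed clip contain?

Target frames = source frames × (target rate / source rate) = 177045 × (60)/(25) = 177045 × 12/5 = 424908.

424908 frames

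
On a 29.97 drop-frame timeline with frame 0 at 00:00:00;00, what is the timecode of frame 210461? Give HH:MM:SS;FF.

Ten DF minutes hold 17982 frames, so frame 210461 lies in block 11 (frames 197802–215783) with 12659 frames into that block.
The block's first minute is 1800 frames and the rest 1798 each; 12659 frames reaches minute 7, so 11 × 18 + 7 × 2 = 212 labels have been skipped so far.
Adding those back, label number 210461 + 212 = 210673 at 30 labels/s is 7022 s + 13 f = 1 h 57 min 2 s frame 13, i.e. 01:57:02;13.

01:57:02;13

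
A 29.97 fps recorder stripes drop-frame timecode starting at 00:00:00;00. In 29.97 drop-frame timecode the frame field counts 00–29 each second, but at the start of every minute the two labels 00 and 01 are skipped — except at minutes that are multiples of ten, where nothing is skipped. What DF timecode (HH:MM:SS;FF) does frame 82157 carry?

Ten DF minutes hold 17982 frames, so frame 82157 lies in block 4 (frames 71928–89909) with 10229 frames into that block.
The block's first minute is 1800 frames and the rest 1798 each; 10229 frames reaches minute 5, so 4 × 18 + 5 × 2 = 82 labels have been skipped so far.
Adding those back, label number 82157 + 82 = 82239 at 30 labels/s is 2741 s + 9 f = 0 h 45 min 41 s frame 9, i.e. 00:45:41;09.

00:45:41;09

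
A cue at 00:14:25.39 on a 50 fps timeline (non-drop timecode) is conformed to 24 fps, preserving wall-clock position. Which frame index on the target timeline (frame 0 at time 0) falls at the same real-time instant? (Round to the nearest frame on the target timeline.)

frame 20779

Source frame index: (0×3600 + 14×60 + 25) × 50 + 39 = 43289.
Real time: 43289 / (50) = 43289/50 s.
Target frame: (43289/50) × (24) = 519468/25 ≈ 20778.720 → 20779.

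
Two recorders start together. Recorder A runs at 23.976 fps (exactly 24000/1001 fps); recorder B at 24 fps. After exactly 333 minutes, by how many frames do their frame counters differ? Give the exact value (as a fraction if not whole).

333 min = 19980 s.
A emits 24000/1001 × 19980 = 479520000/1001 frames; B emits 24 × 19980 = 479520.
Difference = 479520/1001 frames (≈ 479.0410); B is ahead of A.

479520/1001 frames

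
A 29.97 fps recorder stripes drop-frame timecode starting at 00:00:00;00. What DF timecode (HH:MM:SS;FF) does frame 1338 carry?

00:00:44;18

Ten DF minutes hold 17982 frames, so frame 1338 lies in block 0 (frames 0–17981) with 1338 frames into that block.
The block's first minute is 1800 frames and the rest 1798 each; 1338 frames reaches minute 0, so 0 × 18 + 0 × 2 = 0 labels have been skipped so far.
Adding those back, label number 1338 + 0 = 1338 at 30 labels/s is 44 s + 18 f = 0 h 0 min 44 s frame 18, i.e. 00:00:44;18.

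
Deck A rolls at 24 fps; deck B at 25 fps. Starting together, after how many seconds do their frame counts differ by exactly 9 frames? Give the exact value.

9 seconds

The gap grows by |25 − 24| = 1 frame per second.
Time for a 9-frame gap: 9 ÷ (1) = 9 s.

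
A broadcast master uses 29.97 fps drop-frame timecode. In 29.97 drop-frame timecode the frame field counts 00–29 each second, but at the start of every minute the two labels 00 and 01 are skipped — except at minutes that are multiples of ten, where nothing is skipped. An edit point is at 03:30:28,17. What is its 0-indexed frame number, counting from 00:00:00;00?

378479

Complete 10-minute blocks: 21, each 17982 frames → 377622.
Remaining 0 whole minutes in the current block: 0 frames.
Within the current minute: 28 × 30 + 17 = 857. Total = 377622 + 0 + 857 = 378479.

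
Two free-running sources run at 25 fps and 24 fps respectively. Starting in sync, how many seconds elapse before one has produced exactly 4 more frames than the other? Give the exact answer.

4 seconds

The gap grows by |24 − 25| = 1 frame per second.
Time for a 4-frame gap: 4 ÷ (1) = 4 s.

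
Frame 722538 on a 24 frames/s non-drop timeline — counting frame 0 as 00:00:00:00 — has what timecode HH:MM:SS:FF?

722538 ÷ 24 = 30105 full seconds, remainder 18 frames.
30105 s = 8 h 21 min 45 s.
Timecode: 08:21:45:18.

08:21:45:18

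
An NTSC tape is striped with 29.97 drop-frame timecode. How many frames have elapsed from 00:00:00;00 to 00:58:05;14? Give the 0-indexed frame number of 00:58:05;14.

104458

Complete 10-minute blocks: 5, each 17982 frames → 89910.
Remaining 8 whole minutes in the current block: 1800 + 7 × 1798 = 14386 frames.
Within the current minute: 5 × 30 + 14 − 2 = 162 (labels ;00/;01 skipped at this minute). Total = 89910 + 14386 + 162 = 104458.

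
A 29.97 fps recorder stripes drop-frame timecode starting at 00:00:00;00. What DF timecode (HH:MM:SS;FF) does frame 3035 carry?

00:01:41;07

Each 10-minute DF block holds 10 × 60 × 30 − 9 × 2 = 17982 frames. 3035 ÷ 17982 → 0 full blocks, remainder 3035.
Within the partial block the first minute is 1800 frames and each further minute 1798, so 1 further minute boundary passed. Total skipped labels = 18 × 0 + 2 × 1 = 2.
Non-drop label index = 3035 + 2 = 3037; at 30 labels/s that is 00:01:41:07, i.e. DF 00:01:41;07.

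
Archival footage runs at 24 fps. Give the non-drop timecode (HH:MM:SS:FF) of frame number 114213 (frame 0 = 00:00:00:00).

01:19:18:21

114213 ÷ 24 = 4758 full seconds, remainder 21 frames.
4758 s = 1 h 19 min 18 s.
Timecode: 01:19:18:21.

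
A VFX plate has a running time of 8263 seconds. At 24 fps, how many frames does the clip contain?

198312 frames

Frames = 8263 × 24 = 198312.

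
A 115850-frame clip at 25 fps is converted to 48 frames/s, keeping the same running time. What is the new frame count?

222432 frames

Target frames = source frames × (target rate / source rate) = 115850 × (48)/(25) = 115850 × 48/25 = 222432.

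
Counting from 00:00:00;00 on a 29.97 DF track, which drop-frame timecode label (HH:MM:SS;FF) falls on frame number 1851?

00:01:01;23

Ten DF minutes hold 17982 frames, so frame 1851 lies in block 0 (frames 0–17981) with 1851 frames into that block.
The block's first minute is 1800 frames and the rest 1798 each; 1851 frames reaches minute 1, so 0 × 18 + 1 × 2 = 2 labels have been skipped so far.
Adding those back, label number 1851 + 2 = 1853 at 30 labels/s is 61 s + 23 f = 0 h 1 min 1 s frame 23, i.e. 00:01:01;23.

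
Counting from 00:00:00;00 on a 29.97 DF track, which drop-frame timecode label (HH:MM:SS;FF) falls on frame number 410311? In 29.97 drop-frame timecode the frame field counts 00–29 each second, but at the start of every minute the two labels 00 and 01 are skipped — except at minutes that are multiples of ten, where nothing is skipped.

03:48:10;23

Each 10-minute DF block holds 10 × 60 × 30 − 9 × 2 = 17982 frames. 410311 ÷ 17982 → 22 full blocks, remainder 14707.
Within the partial block the first minute is 1800 frames and each further minute 1798, so 8 further minute boundaries passed. Total skipped labels = 18 × 22 + 2 × 8 = 412.
Non-drop label index = 410311 + 412 = 410723; at 30 labels/s that is 03:48:10:23, i.e. DF 03:48:10;23.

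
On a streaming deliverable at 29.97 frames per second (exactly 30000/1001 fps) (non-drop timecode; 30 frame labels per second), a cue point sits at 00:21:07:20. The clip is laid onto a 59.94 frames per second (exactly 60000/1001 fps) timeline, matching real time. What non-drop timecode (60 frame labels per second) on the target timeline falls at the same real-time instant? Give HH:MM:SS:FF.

Source frame index: (0×3600 + 21×60 + 7) × 30 + 20 = 38030.
Real time: 38030 / (30000/1001) = 3806803/3000 s.
Target frame: (3806803/3000) × (60000/1001) = 76060.
At 60 labels/s: frame 76060 → 00:21:07:40.

00:21:07:40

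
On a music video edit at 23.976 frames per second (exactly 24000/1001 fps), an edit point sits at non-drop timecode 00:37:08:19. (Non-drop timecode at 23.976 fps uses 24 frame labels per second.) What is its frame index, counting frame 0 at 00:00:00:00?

Total seconds to the label: (0 × 3600 + 37 × 60 + 8) = 2228.
Frame index = 2228 × 24 + 19 = 53491.

53491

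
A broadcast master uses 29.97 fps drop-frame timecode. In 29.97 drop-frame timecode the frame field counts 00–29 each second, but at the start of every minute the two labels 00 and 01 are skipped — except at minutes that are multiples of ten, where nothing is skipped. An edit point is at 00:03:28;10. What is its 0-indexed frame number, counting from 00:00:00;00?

Complete 10-minute blocks: 0, each 17982 frames → 0.
Remaining 3 whole minutes in the current block: 1800 + 2 × 1798 = 5396 frames.
Within the current minute: 28 × 30 + 10 − 2 = 848 (labels ;00/;01 skipped at this minute). Total = 0 + 5396 + 848 = 6244.

6244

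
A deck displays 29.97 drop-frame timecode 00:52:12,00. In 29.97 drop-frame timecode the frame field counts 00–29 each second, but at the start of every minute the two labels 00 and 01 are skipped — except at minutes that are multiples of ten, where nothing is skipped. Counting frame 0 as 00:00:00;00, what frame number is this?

Complete 10-minute blocks: 5, each 17982 frames → 89910.
Remaining 2 whole minutes in the current block: 1800 + 1 × 1798 = 3598 frames.
Within the current minute: 12 × 30 + 0 − 2 = 358 (labels ;00/;01 skipped at this minute). Total = 89910 + 3598 + 358 = 93866.

93866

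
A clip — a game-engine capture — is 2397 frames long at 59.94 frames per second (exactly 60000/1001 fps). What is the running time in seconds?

Running time = 2397 / (60000/1001) = 39.98995 s.

39.98995 seconds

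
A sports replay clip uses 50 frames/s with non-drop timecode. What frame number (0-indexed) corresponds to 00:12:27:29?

Total seconds to the label: (0 × 3600 + 12 × 60 + 27) = 747.
Frame index = 747 × 50 + 29 = 37379.

37379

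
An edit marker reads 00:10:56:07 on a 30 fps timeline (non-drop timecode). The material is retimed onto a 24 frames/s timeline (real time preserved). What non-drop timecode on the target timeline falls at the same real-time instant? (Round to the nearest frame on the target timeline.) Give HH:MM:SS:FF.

Source frame index: (0×3600 + 10×60 + 56) × 30 + 7 = 19687.
Real time: 19687 / (30) = 19687/30 s.
Target frame: (19687/30) × (24) = 78748/5 ≈ 15749.600 → 15750.
At 24 labels/s: frame 15750 → 00:10:56:06.

00:10:56:06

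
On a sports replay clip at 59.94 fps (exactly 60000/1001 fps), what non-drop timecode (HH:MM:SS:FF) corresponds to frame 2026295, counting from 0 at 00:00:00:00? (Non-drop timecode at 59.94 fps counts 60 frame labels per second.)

09:22:51:35

2026295 ÷ 60 = 33771 full seconds, remainder 35 frames.
33771 s = 9 h 22 min 51 s.
Timecode: 09:22:51:35.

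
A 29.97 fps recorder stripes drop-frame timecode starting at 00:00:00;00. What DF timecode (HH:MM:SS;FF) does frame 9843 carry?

00:05:28;13

Each 10-minute DF block holds 10 × 60 × 30 − 9 × 2 = 17982 frames. 9843 ÷ 17982 → 0 full blocks, remainder 9843.
Within the partial block the first minute is 1800 frames and each further minute 1798, so 5 further minute boundaries passed. Total skipped labels = 18 × 0 + 2 × 5 = 10.
Non-drop label index = 9843 + 10 = 9853; at 30 labels/s that is 00:05:28:13, i.e. DF 00:05:28;13.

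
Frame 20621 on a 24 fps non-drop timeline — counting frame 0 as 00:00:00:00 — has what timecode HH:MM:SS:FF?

00:14:19:05

20621 ÷ 24 = 859 full seconds, remainder 5 frames.
859 s = 0 h 14 min 19 s.
Timecode: 00:14:19:05.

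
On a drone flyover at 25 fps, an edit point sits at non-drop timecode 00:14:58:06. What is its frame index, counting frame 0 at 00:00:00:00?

22456

Total seconds to the label: (0 × 3600 + 14 × 60 + 58) = 898.
Frame index = 898 × 25 + 6 = 22456.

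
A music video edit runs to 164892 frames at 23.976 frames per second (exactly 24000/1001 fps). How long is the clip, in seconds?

6877.3705 seconds

Running time = 164892 / (24000/1001) = 6877.3705 s.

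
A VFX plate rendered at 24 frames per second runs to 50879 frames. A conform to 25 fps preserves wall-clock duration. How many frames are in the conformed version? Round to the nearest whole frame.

52999 frames

Frames at target rate = 50879 × (25) / (24) = 1271975/24 ≈ 52998.958.
Nearest whole frame: 52999.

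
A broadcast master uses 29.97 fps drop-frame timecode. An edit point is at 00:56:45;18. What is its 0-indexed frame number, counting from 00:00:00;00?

As if non-drop at 30 labels/s: (0 × 3600 + 56 × 60 + 45) × 30 + 18 = 102168.
Minute boundaries passed: 56; those not divisible by 10: 56 − 5 = 51; dropped labels = 2 × 51 = 102.
Actual frame index = 102168 − 102 = 102066.

102066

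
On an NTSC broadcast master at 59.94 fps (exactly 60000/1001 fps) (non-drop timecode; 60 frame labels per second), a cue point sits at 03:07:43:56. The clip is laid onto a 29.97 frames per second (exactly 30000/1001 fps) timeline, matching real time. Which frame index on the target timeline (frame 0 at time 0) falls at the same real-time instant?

Source frame index: (3×3600 + 7×60 + 43) × 60 + 56 = 675836.
Real time: 675836 / (60000/1001) = 169127959/15000 s.
Target frame: (169127959/15000) × (30000/1001) = 337918.

frame 337918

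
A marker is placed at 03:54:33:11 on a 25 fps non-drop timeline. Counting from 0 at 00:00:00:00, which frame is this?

351836

Total seconds to the label: (3 × 3600 + 54 × 60 + 33) = 14073.
Frame index = 14073 × 25 + 11 = 351836.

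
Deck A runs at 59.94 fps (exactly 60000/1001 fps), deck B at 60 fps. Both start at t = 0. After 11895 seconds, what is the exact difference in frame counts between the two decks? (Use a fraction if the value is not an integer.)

A emits 60000/1001 × 11895 = 54900000/77 frames; B emits 60 × 11895 = 713700.
Difference = 54900/77 frames (≈ 712.9870); B is ahead of A.

54900/77 frames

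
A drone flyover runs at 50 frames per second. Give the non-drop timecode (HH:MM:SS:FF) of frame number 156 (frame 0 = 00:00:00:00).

00:00:03:06

156 ÷ 50 = 3 full seconds, remainder 6 frames.
3 s = 0 h 0 min 3 s.
Timecode: 00:00:03:06.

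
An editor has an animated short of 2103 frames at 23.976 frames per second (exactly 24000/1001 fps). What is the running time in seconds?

Running time = 2103 / (24000/1001) = 87.712625 s.

87.712625 seconds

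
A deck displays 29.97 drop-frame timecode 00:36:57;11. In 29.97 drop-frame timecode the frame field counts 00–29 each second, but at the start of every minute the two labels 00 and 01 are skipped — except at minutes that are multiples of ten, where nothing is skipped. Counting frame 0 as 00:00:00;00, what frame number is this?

66455

As if non-drop at 30 labels/s: (0 × 3600 + 36 × 60 + 57) × 30 + 11 = 66521.
Minute boundaries passed: 36; those not divisible by 10: 36 − 3 = 33; dropped labels = 2 × 33 = 66.
Actual frame index = 66521 − 66 = 66455.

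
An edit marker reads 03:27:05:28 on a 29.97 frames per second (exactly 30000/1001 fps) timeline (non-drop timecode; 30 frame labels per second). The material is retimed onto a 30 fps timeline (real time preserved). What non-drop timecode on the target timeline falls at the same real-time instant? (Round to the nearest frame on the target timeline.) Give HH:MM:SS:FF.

03:27:18:11

Source frame index: (3×3600 + 27×60 + 5) × 30 + 28 = 372778.
Real time: 372778 / (30000/1001) = 186575389/15000 s.
Target frame: (186575389/15000) × (30) = 186575389/500 ≈ 373150.778 → 373151.
At 30 labels/s: frame 373151 → 03:27:18:11.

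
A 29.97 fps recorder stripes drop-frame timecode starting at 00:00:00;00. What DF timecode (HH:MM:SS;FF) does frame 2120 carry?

00:01:10;22

Ten DF minutes hold 17982 frames, so frame 2120 lies in block 0 (frames 0–17981) with 2120 frames into that block.
The block's first minute is 1800 frames and the rest 1798 each; 2120 frames reaches minute 1, so 0 × 18 + 1 × 2 = 2 labels have been skipped so far.
Adding those back, label number 2120 + 2 = 2122 at 30 labels/s is 70 s + 22 f = 0 h 1 min 10 s frame 22, i.e. 00:01:10;22.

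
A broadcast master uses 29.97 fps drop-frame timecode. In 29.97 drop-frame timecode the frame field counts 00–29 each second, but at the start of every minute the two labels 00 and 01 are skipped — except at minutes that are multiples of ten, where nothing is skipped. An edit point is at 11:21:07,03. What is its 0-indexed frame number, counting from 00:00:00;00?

As if non-drop at 30 labels/s: (11 × 3600 + 21 × 60 + 7) × 30 + 3 = 1226013.
Minute boundaries passed: 681; those not divisible by 10: 681 − 68 = 613; dropped labels = 2 × 613 = 1226.
Actual frame index = 1226013 − 1226 = 1224787.

1224787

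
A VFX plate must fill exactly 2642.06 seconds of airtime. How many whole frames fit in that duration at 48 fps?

Frames = 2642.06 × 48 = 3170472/25 ≈ 126818.8800.
Complete frames: 126818.

126818 frames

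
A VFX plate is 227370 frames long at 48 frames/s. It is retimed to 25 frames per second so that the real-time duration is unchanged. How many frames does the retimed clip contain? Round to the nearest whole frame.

Frames at target rate = 227370 × (25) / (48) = 947375/8 ≈ 118421.875.
Nearest whole frame: 118422.

118422 frames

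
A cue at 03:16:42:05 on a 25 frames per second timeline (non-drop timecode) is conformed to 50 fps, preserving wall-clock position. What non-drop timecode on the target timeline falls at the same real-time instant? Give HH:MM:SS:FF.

03:16:42:10

Source frame index: (3×3600 + 16×60 + 42) × 25 + 5 = 295055.
Real time: 295055 / (25) = 59011/5 s.
Target frame: (59011/5) × (50) = 590110.
At 50 labels/s: frame 590110 → 03:16:42:10.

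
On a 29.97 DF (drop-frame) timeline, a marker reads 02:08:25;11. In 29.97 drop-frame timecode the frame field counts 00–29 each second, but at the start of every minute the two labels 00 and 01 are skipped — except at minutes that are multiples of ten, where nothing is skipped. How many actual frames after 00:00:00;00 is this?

Complete 10-minute blocks: 12, each 17982 frames → 215784.
Remaining 8 whole minutes in the current block: 1800 + 7 × 1798 = 14386 frames.
Within the current minute: 25 × 30 + 11 − 2 = 759 (labels ;00/;01 skipped at this minute). Total = 215784 + 14386 + 759 = 230929.

230929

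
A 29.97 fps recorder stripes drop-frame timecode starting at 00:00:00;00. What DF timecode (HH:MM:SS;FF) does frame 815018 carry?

07:33:14;14

Each 10-minute DF block holds 10 × 60 × 30 − 9 × 2 = 17982 frames. 815018 ÷ 17982 → 45 full blocks, remainder 5828.
Within the partial block the first minute is 1800 frames and each further minute 1798, so 3 further minute boundaries passed. Total skipped labels = 18 × 45 + 2 × 3 = 816.
Non-drop label index = 815018 + 816 = 815834; at 30 labels/s that is 07:33:14:14, i.e. DF 07:33:14;14.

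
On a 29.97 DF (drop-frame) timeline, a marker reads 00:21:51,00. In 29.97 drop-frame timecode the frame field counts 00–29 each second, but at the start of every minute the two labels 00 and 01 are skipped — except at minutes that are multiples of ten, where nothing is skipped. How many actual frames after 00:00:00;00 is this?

Complete 10-minute blocks: 2, each 17982 frames → 35964.
Remaining 1 whole minute in the current block: 1800 + 0 × 1798 = 1800 frames.
Within the current minute: 51 × 30 + 0 − 2 = 1528 (labels ;00/;01 skipped at this minute). Total = 35964 + 1800 + 1528 = 39292.

39292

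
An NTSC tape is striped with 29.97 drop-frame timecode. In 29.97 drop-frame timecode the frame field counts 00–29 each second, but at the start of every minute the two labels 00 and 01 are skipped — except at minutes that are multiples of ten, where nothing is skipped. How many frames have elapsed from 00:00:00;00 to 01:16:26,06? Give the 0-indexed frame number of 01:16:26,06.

137448

Complete 10-minute blocks: 7, each 17982 frames → 125874.
Remaining 6 whole minutes in the current block: 1800 + 5 × 1798 = 10790 frames.
Within the current minute: 26 × 30 + 6 − 2 = 784 (labels ;00/;01 skipped at this minute). Total = 125874 + 10790 + 784 = 137448.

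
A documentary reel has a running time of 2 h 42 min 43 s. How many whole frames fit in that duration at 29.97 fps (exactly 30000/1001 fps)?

292597 frames

2 h 42 min 43 s = 9763 s.
Frames = 9763 × 30000/1001 = 22530000/77 ≈ 292597.4026.
Complete frames: 292597.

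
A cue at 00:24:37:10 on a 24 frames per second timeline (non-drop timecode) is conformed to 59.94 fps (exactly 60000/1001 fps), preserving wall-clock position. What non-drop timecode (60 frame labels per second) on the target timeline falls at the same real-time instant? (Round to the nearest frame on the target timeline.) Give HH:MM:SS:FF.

Source frame index: (0×3600 + 24×60 + 37) × 24 + 10 = 35458.
Real time: 35458 / (24) = 17729/12 s.
Target frame: (17729/12) × (60000/1001) = 88645000/1001 ≈ 88556.444 → 88556.
At 60 labels/s: frame 88556 → 00:24:35:56.

00:24:35:56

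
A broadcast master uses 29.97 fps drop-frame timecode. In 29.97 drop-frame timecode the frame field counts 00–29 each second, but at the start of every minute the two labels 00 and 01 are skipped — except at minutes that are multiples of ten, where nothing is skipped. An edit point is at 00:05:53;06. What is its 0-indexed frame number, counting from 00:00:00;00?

10586

Complete 10-minute blocks: 0, each 17982 frames → 0.
Remaining 5 whole minutes in the current block: 1800 + 4 × 1798 = 8992 frames.
Within the current minute: 53 × 30 + 6 − 2 = 1594 (labels ;00/;01 skipped at this minute). Total = 0 + 8992 + 1594 = 10586.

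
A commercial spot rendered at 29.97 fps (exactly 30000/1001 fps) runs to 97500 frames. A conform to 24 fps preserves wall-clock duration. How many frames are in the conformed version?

78078 frames

Target frames = source frames × (target rate / source rate) = 97500 × (24)/(30000/1001) = 97500 × 1001/1250 = 78078.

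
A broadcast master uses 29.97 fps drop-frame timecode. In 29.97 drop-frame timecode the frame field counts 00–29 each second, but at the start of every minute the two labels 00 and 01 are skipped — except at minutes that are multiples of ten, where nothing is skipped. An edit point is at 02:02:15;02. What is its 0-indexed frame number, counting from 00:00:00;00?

219832

Complete 10-minute blocks: 12, each 17982 frames → 215784.
Remaining 2 whole minutes in the current block: 1800 + 1 × 1798 = 3598 frames.
Within the current minute: 15 × 30 + 2 − 2 = 450 (labels ;00/;01 skipped at this minute). Total = 215784 + 3598 + 450 = 219832.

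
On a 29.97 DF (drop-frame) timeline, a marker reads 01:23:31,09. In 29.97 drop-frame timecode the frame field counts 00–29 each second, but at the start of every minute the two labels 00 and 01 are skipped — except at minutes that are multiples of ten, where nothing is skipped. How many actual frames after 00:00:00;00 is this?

150189

As if non-drop at 30 labels/s: (1 × 3600 + 23 × 60 + 31) × 30 + 9 = 150339.
Minute boundaries passed: 83; those not divisible by 10: 83 − 8 = 75; dropped labels = 2 × 75 = 150.
Actual frame index = 150339 − 150 = 150189.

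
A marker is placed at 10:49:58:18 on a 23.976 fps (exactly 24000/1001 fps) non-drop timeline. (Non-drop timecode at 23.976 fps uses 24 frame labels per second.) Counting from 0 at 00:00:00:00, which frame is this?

Total seconds to the label: (10 × 3600 + 49 × 60 + 58) = 38998.
Frame index = 38998 × 24 + 18 = 935970.

935970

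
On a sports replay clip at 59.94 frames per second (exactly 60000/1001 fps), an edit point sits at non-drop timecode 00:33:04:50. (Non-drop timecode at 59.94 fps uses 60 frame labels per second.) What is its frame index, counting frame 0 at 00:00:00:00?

Total seconds to the label: (0 × 3600 + 33 × 60 + 4) = 1984.
Frame index = 1984 × 60 + 50 = 119090.

119090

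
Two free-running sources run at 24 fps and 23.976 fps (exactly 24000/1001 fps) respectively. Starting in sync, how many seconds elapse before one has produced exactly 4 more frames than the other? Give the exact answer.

The gap grows by |24000/1001 − 24| = 24/1001 frames per second.
Time for a 4-frame gap: 4 ÷ (24/1001) = 1001/6 s.

1001/6 seconds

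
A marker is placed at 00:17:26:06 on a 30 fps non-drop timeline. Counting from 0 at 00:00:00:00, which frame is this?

31386

Total seconds to the label: (0 × 3600 + 17 × 60 + 26) = 1046.
Frame index = 1046 × 30 + 6 = 31386.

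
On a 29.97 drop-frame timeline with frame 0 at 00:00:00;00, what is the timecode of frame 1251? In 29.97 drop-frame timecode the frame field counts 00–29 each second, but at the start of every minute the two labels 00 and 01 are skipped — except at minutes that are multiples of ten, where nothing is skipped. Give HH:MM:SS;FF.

00:00:41;21

Ten DF minutes hold 17982 frames, so frame 1251 lies in block 0 (frames 0–17981) with 1251 frames into that block.
The block's first minute is 1800 frames and the rest 1798 each; 1251 frames reaches minute 0, so 0 × 18 + 0 × 2 = 0 labels have been skipped so far.
Adding those back, label number 1251 + 0 = 1251 at 30 labels/s is 41 s + 21 f = 0 h 0 min 41 s frame 21, i.e. 00:00:41;21.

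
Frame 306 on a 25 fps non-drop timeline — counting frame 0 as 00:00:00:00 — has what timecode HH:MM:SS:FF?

306 ÷ 25 = 12 full seconds, remainder 6 frames.
12 s = 0 h 0 min 12 s.
Timecode: 00:00:12:06.

00:00:12:06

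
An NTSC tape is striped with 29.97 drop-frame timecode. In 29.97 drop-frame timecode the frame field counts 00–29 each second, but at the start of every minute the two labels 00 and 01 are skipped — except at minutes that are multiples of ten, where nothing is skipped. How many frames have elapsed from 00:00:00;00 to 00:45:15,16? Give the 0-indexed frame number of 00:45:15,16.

81384

Complete 10-minute blocks: 4, each 17982 frames → 71928.
Remaining 5 whole minutes in the current block: 1800 + 4 × 1798 = 8992 frames.
Within the current minute: 15 × 30 + 16 − 2 = 464 (labels ;00/;01 skipped at this minute). Total = 71928 + 8992 + 464 = 81384.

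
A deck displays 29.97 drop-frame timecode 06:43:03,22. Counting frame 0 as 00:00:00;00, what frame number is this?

724786

As if non-drop at 30 labels/s: (6 × 3600 + 43 × 60 + 3) × 30 + 22 = 725512.
Minute boundaries passed: 403; those not divisible by 10: 403 − 40 = 363; dropped labels = 2 × 363 = 726.
Actual frame index = 725512 − 726 = 724786.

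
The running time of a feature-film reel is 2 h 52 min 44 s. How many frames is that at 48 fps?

497472 frames

2 h 52 min 44 s = 10364 s.
Frames = 10364 × 48 = 497472.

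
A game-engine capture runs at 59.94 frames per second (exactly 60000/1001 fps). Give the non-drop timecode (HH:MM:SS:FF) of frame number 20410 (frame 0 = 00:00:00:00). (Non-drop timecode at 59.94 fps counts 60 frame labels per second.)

00:05:40:10

20410 ÷ 60 = 340 full seconds, remainder 10 frames.
340 s = 0 h 5 min 40 s.
Timecode: 00:05:40:10.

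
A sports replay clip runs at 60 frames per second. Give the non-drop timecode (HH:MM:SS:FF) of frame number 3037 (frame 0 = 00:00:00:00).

00:00:50:37

3037 ÷ 60 = 50 full seconds, remainder 37 frames.
50 s = 0 h 0 min 50 s.
Timecode: 00:00:50:37.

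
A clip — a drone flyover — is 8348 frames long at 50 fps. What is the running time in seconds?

Running time = 8348 / (50) = 166.96 s.

166.96 seconds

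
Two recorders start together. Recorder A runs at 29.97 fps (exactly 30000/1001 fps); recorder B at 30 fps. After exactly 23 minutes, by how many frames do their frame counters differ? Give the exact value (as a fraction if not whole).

41400/1001 frames

23 min = 1380 s.
A emits 30000/1001 × 1380 = 41400000/1001 frames; B emits 30 × 1380 = 41400.
Difference = 41400/1001 frames (≈ 41.3586); B is ahead of A.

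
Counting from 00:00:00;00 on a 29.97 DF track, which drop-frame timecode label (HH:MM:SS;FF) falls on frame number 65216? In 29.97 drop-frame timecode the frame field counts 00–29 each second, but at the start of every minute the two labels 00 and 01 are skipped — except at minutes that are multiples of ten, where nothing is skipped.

00:36:16;02

Ten DF minutes hold 17982 frames, so frame 65216 lies in block 3 (frames 53946–71927) with 11270 frames into that block.
The block's first minute is 1800 frames and the rest 1798 each; 11270 frames reaches minute 6, so 3 × 18 + 6 × 2 = 66 labels have been skipped so far.
Adding those back, label number 65216 + 66 = 65282 at 30 labels/s is 2176 s + 2 f = 0 h 36 min 16 s frame 2, i.e. 00:36:16;02.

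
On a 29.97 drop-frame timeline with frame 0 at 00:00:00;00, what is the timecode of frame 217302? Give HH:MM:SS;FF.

02:00:50;18

Each 10-minute DF block holds 10 × 60 × 30 − 9 × 2 = 17982 frames. 217302 ÷ 17982 → 12 full blocks, remainder 1518.
Within the partial block the first minute is 1800 frames and each further minute 1798, so 0 further minute boundaries passed. Total skipped labels = 18 × 12 + 2 × 0 = 216.
Non-drop label index = 217302 + 216 = 217518; at 30 labels/s that is 02:00:50:18, i.e. DF 02:00:50;18.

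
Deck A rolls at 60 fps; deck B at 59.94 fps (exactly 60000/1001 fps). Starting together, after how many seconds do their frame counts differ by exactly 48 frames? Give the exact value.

The gap grows by |60000/1001 − 60| = 60/1001 frames per second.
Time for a 48-frame gap: 48 ÷ (60/1001) = 800.8 s.

800.8 seconds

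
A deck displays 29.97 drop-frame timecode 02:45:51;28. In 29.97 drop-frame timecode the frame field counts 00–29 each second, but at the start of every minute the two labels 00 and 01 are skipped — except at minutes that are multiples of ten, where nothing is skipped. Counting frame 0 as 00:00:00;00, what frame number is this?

As if non-drop at 30 labels/s: (2 × 3600 + 45 × 60 + 51) × 30 + 28 = 298558.
Minute boundaries passed: 165; those not divisible by 10: 165 − 16 = 149; dropped labels = 2 × 149 = 298.
Actual frame index = 298558 − 298 = 298260.

298260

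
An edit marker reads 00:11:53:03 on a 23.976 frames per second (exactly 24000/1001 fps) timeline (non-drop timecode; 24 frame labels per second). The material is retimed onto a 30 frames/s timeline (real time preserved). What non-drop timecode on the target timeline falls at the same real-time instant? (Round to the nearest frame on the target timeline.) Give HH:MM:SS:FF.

00:11:53:25

Source frame index: (0×3600 + 11×60 + 53) × 24 + 3 = 17115.
Real time: 17115 / (24000/1001) = 1142141/1600 s.
Target frame: (1142141/1600) × (30) = 3426423/160 ≈ 21415.144 → 21415.
At 30 labels/s: frame 21415 → 00:11:53:25.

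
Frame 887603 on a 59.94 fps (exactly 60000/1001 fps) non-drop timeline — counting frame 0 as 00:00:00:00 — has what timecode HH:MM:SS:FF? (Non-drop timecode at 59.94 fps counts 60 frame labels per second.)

04:06:33:23

887603 ÷ 60 = 14793 full seconds, remainder 23 frames.
14793 s = 4 h 6 min 33 s.
Timecode: 04:06:33:23.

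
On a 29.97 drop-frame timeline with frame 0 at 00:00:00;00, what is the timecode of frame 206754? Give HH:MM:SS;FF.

Ten DF minutes hold 17982 frames, so frame 206754 lies in block 11 (frames 197802–215783) with 8952 frames into that block.
The block's first minute is 1800 frames and the rest 1798 each; 8952 frames reaches minute 4, so 11 × 18 + 4 × 2 = 206 labels have been skipped so far.
Adding those back, label number 206754 + 206 = 206960 at 30 labels/s is 6898 s + 20 f = 1 h 54 min 58 s frame 20, i.e. 01:54:58;20.

01:54:58;20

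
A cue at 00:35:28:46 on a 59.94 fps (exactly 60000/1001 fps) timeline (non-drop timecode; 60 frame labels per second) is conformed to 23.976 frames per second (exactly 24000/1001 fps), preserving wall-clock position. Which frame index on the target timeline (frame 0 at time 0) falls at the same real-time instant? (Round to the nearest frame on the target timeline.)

Source frame index: (0×3600 + 35×60 + 28) × 60 + 46 = 127726.
Real time: 127726 / (60000/1001) = 63926863/30000 s.
Target frame: (63926863/30000) × (24000/1001) = 255452/5 ≈ 51090.400 → 51090.

frame 51090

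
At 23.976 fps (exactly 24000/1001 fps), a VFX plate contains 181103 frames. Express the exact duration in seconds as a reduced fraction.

181284103/24000 seconds

Running time = 181103 ÷ (24000/1001) = 181103 × 1001/24000 = 181284103/24000 s.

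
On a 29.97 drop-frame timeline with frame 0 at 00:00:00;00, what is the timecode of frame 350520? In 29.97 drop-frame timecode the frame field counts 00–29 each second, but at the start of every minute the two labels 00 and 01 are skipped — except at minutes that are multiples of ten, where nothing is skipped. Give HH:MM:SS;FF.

Ten DF minutes hold 17982 frames, so frame 350520 lies in block 19 (frames 341658–359639) with 8862 frames into that block.
The block's first minute is 1800 frames and the rest 1798 each; 8862 frames reaches minute 4, so 19 × 18 + 4 × 2 = 350 labels have been skipped so far.
Adding those back, label number 350520 + 350 = 350870 at 30 labels/s is 11695 s + 20 f = 3 h 14 min 55 s frame 20, i.e. 03:14:55;20.

03:14:55;20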